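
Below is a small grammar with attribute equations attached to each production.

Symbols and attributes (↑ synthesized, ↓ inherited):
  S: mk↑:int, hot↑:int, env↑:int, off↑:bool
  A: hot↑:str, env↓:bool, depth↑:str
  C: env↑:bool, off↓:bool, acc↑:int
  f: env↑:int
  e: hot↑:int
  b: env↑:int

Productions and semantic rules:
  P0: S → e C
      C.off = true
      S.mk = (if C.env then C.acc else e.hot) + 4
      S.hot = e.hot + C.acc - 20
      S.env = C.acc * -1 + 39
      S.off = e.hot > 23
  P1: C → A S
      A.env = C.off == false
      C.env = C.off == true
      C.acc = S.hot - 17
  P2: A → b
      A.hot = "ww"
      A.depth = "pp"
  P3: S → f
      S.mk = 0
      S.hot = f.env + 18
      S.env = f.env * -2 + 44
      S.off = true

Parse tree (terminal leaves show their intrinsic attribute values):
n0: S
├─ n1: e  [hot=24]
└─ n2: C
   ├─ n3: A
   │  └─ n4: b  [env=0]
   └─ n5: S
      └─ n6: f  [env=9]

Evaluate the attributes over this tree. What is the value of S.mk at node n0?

1. n1.hot = 24  [terminal]
2. n2.off = true  [true]
3. n3.env = false  [C.off == false]
4. n4.env = 0  [terminal]
5. n3.hot = "ww"  ["ww"]
6. n3.depth = "pp"  ["pp"]
7. n6.env = 9  [terminal]
8. n5.mk = 0  [0]
9. n5.hot = 27  [f.env + 18]
10. n5.env = 26  [f.env * -2 + 44]
11. n5.off = true  [true]
12. n2.env = true  [C.off == true]
13. n2.acc = 10  [S.hot - 17]
14. n0.mk = 14  [(if C.env then C.acc else e.hot) + 4]
15. n0.hot = 14  [e.hot + C.acc - 20]
16. n0.env = 29  [C.acc * -1 + 39]
17. n0.off = true  [e.hot > 23]

14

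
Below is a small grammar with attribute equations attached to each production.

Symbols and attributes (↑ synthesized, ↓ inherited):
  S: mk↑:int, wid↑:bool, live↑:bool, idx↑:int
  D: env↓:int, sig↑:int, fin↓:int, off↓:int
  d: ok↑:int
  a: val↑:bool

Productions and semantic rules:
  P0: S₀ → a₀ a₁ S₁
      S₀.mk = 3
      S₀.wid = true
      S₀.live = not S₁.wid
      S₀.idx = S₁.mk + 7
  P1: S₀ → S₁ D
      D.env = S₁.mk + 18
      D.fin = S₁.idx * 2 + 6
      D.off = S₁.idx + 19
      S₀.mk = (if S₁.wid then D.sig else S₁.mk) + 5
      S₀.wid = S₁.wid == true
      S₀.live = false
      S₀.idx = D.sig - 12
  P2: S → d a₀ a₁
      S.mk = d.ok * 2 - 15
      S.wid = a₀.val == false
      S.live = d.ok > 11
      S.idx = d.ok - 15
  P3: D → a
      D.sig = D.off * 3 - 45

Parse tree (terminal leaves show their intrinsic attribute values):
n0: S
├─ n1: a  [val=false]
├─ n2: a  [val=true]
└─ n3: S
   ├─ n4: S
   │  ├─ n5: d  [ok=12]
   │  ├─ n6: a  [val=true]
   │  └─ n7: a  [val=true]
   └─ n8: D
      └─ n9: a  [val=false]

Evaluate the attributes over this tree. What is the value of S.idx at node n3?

-9

1. n1.val = false  [terminal]
2. n2.val = true  [terminal]
3. n5.ok = 12  [terminal]
4. n6.val = true  [terminal]
5. n7.val = true  [terminal]
6. n4.mk = 9  [d.ok * 2 - 15]
7. n4.wid = false  [a₀.val == false]
8. n4.live = true  [d.ok > 11]
9. n4.idx = -3  [d.ok - 15]
10. n8.env = 27  [S₁.mk + 18]
11. n8.fin = 0  [S₁.idx * 2 + 6]
12. n8.off = 16  [S₁.idx + 19]
13. n9.val = false  [terminal]
14. n8.sig = 3  [D.off * 3 - 45]
15. n3.mk = 14  [(if S₁.wid then D.sig else S₁.mk) + 5]
16. n3.wid = false  [S₁.wid == true]
17. n3.live = false  [false]
18. n3.idx = -9  [D.sig - 12]
19. n0.mk = 3  [3]
20. n0.wid = true  [true]
21. n0.live = true  [not S₁.wid]
22. n0.idx = 21  [S₁.mk + 7]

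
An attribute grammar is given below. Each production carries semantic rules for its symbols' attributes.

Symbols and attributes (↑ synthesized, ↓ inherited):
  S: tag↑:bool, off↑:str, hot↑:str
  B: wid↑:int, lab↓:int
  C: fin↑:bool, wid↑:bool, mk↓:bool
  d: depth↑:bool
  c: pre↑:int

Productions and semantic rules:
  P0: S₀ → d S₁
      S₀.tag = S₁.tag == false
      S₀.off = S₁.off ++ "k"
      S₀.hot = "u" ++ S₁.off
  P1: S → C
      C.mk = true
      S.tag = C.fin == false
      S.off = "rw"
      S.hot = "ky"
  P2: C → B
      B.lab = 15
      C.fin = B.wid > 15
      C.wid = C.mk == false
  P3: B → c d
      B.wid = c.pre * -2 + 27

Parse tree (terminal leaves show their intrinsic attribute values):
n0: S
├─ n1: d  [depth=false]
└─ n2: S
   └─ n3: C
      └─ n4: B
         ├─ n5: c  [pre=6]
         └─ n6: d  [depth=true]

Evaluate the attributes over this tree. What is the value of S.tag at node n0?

1. n1.depth = false  [terminal]
2. n3.mk = true  [true]
3. n4.lab = 15  [15]
4. n5.pre = 6  [terminal]
5. n6.depth = true  [terminal]
6. n4.wid = 15  [c.pre * -2 + 27]
7. n3.fin = false  [B.wid > 15]
8. n3.wid = false  [C.mk == false]
9. n2.tag = true  [C.fin == false]
10. n2.off = "rw"  ["rw"]
11. n2.hot = "ky"  ["ky"]
12. n0.tag = false  [S₁.tag == false]
13. n0.off = "rwk"  [S₁.off ++ "k"]
14. n0.hot = "urw"  ["u" ++ S₁.off]

false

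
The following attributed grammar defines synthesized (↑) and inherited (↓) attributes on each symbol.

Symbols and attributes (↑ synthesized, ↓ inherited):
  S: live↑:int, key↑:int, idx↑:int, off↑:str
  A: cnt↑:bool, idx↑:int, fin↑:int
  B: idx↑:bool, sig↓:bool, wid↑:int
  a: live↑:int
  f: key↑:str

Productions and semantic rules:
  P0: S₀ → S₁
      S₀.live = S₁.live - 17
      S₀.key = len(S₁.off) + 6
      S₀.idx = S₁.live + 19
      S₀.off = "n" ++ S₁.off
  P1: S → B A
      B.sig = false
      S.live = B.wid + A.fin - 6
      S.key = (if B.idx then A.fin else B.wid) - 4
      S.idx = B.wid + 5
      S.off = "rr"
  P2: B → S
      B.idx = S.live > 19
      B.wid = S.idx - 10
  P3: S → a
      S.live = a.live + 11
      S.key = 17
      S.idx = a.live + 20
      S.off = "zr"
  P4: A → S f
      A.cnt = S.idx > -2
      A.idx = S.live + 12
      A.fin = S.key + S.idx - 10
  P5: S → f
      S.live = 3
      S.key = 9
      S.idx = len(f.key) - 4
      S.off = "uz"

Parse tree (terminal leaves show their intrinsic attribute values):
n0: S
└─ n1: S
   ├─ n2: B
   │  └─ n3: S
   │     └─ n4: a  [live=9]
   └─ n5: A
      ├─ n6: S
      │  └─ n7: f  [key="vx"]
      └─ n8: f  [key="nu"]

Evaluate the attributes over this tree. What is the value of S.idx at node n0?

1. n2.sig = false  [false]
2. n4.live = 9  [terminal]
3. n3.live = 20  [a.live + 11]
4. n3.key = 17  [17]
5. n3.idx = 29  [a.live + 20]
6. n3.off = "zr"  ["zr"]
7. n2.idx = true  [S.live > 19]
8. n2.wid = 19  [S.idx - 10]
9. n7.key = "vx"  [terminal]
10. n6.live = 3  [3]
11. n6.key = 9  [9]
12. n6.idx = -2  [len(f.key) - 4]
13. n6.off = "uz"  ["uz"]
14. n8.key = "nu"  [terminal]
15. n5.cnt = false  [S.idx > -2]
16. n5.idx = 15  [S.live + 12]
17. n5.fin = -3  [S.key + S.idx - 10]
18. n1.live = 10  [B.wid + A.fin - 6]
19. n1.key = -7  [(if B.idx then A.fin else B.wid) - 4]
20. n1.idx = 24  [B.wid + 5]
21. n1.off = "rr"  ["rr"]
22. n0.live = -7  [S₁.live - 17]
23. n0.key = 8  [len(S₁.off) + 6]
24. n0.idx = 29  [S₁.live + 19]
25. n0.off = "nrr"  ["n" ++ S₁.off]

29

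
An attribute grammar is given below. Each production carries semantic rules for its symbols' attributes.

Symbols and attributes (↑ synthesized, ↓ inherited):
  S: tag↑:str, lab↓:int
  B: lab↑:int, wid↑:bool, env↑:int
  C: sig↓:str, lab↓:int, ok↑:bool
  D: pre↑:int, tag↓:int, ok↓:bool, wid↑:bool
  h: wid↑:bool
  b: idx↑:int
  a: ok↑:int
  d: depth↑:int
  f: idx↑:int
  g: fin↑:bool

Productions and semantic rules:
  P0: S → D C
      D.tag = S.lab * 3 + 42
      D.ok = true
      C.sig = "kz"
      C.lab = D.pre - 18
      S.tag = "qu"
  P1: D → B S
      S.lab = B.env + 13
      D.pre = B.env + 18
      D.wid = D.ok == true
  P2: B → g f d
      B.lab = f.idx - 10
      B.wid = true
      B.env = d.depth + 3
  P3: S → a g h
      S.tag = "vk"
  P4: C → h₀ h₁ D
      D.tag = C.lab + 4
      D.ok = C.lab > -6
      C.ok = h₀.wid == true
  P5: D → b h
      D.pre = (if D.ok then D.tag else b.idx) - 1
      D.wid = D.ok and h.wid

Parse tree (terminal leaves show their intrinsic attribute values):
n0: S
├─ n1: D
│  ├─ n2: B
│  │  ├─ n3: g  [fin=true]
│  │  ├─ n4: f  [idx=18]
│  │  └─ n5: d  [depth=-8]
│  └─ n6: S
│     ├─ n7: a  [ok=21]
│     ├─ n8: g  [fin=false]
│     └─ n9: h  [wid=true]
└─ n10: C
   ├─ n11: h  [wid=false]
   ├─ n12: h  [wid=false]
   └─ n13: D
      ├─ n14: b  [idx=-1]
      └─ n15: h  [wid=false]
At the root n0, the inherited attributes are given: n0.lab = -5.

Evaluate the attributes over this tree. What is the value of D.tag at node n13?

-1

1. n0.lab = -5  [given at root]
2. n1.tag = 27  [S.lab * 3 + 42]
3. n1.ok = true  [true]
4. n3.fin = true  [terminal]
5. n4.idx = 18  [terminal]
6. n5.depth = -8  [terminal]
7. n2.lab = 8  [f.idx - 10]
8. n2.wid = true  [true]
9. n2.env = -5  [d.depth + 3]
10. n6.lab = 8  [B.env + 13]
11. n7.ok = 21  [terminal]
12. n8.fin = false  [terminal]
13. n9.wid = true  [terminal]
14. n6.tag = "vk"  ["vk"]
15. n1.pre = 13  [B.env + 18]
16. n1.wid = true  [D.ok == true]
17. n10.sig = "kz"  ["kz"]
18. n10.lab = -5  [D.pre - 18]
19. n11.wid = false  [terminal]
20. n12.wid = false  [terminal]
21. n13.tag = -1  [C.lab + 4]
22. n13.ok = true  [C.lab > -6]
23. n14.idx = -1  [terminal]
24. n15.wid = false  [terminal]
25. n13.pre = -2  [(if D.ok then D.tag else b.idx) - 1]
26. n13.wid = false  [D.ok and h.wid]
27. n10.ok = false  [h₀.wid == true]
28. n0.tag = "qu"  ["qu"]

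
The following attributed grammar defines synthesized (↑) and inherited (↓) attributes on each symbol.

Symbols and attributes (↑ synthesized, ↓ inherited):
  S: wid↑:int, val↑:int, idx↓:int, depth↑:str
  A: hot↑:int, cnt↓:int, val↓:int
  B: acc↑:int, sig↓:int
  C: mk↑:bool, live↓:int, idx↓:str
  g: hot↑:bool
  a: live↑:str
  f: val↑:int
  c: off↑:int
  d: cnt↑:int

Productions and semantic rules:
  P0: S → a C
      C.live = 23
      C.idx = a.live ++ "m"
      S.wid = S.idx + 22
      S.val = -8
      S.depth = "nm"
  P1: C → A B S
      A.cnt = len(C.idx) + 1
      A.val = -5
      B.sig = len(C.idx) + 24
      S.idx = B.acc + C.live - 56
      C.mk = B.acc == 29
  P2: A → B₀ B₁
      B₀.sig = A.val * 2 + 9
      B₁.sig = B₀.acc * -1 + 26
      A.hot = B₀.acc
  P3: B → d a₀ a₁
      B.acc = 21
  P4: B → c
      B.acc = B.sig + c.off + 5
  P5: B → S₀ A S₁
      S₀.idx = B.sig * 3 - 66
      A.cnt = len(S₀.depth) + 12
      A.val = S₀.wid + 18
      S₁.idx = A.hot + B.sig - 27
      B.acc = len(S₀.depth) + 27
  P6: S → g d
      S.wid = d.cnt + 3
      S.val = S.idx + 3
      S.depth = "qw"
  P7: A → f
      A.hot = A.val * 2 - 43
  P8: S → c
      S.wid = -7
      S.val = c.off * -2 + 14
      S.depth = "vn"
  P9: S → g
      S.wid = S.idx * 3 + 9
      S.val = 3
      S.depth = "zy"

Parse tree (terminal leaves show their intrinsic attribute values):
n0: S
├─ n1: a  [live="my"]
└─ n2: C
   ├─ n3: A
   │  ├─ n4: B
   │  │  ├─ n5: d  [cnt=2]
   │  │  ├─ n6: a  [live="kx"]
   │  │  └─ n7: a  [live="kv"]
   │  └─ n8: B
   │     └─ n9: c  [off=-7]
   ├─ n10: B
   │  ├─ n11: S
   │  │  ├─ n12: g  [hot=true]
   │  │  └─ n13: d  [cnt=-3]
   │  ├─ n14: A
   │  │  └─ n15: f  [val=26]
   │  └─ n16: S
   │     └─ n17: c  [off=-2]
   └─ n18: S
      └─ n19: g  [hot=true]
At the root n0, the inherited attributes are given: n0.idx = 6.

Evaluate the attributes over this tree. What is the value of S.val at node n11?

18

1. n0.idx = 6  [given at root]
2. n1.live = "my"  [terminal]
3. n2.live = 23  [23]
4. n2.idx = "mym"  [a.live ++ "m"]
5. n3.cnt = 4  [len(C.idx) + 1]
6. n3.val = -5  [-5]
7. n4.sig = -1  [A.val * 2 + 9]
8. n5.cnt = 2  [terminal]
9. n6.live = "kx"  [terminal]
10. n7.live = "kv"  [terminal]
11. n4.acc = 21  [21]
12. n8.sig = 5  [B₀.acc * -1 + 26]
13. n9.off = -7  [terminal]
14. n8.acc = 3  [B.sig + c.off + 5]
15. n3.hot = 21  [B₀.acc]
16. n10.sig = 27  [len(C.idx) + 24]
17. n11.idx = 15  [B.sig * 3 - 66]
18. n12.hot = true  [terminal]
19. n13.cnt = -3  [terminal]
20. n11.wid = 0  [d.cnt + 3]
21. n11.val = 18  [S.idx + 3]
22. n11.depth = "qw"  ["qw"]
23. n14.cnt = 14  [len(S₀.depth) + 12]
24. n14.val = 18  [S₀.wid + 18]
25. n15.val = 26  [terminal]
26. n14.hot = -7  [A.val * 2 - 43]
27. n16.idx = -7  [A.hot + B.sig - 27]
28. n17.off = -2  [terminal]
29. n16.wid = -7  [-7]
30. n16.val = 18  [c.off * -2 + 14]
31. n16.depth = "vn"  ["vn"]
32. n10.acc = 29  [len(S₀.depth) + 27]
33. n18.idx = -4  [B.acc + C.live - 56]
34. n19.hot = true  [terminal]
35. n18.wid = -3  [S.idx * 3 + 9]
36. n18.val = 3  [3]
37. n18.depth = "zy"  ["zy"]
38. n2.mk = true  [B.acc == 29]
39. n0.wid = 28  [S.idx + 22]
40. n0.val = -8  [-8]
41. n0.depth = "nm"  ["nm"]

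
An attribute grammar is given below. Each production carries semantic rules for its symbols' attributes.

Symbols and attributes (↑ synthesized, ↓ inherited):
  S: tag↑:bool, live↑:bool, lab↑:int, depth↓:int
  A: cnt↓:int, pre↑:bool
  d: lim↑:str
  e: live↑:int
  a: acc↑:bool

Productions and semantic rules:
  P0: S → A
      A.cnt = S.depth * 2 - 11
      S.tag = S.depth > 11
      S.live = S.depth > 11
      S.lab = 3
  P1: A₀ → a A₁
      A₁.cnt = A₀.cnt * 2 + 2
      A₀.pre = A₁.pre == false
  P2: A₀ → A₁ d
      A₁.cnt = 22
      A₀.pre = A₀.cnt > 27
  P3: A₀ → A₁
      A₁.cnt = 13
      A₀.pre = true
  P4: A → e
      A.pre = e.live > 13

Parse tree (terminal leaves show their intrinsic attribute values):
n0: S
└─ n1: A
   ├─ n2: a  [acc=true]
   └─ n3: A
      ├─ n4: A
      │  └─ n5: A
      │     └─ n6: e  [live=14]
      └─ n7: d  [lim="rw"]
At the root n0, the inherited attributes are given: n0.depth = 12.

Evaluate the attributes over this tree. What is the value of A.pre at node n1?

1. n0.depth = 12  [given at root]
2. n1.cnt = 13  [S.depth * 2 - 11]
3. n2.acc = true  [terminal]
4. n3.cnt = 28  [A₀.cnt * 2 + 2]
5. n4.cnt = 22  [22]
6. n5.cnt = 13  [13]
7. n6.live = 14  [terminal]
8. n5.pre = true  [e.live > 13]
9. n4.pre = true  [true]
10. n7.lim = "rw"  [terminal]
11. n3.pre = true  [A₀.cnt > 27]
12. n1.pre = false  [A₁.pre == false]
13. n0.tag = true  [S.depth > 11]
14. n0.live = true  [S.depth > 11]
15. n0.lab = 3  [3]

false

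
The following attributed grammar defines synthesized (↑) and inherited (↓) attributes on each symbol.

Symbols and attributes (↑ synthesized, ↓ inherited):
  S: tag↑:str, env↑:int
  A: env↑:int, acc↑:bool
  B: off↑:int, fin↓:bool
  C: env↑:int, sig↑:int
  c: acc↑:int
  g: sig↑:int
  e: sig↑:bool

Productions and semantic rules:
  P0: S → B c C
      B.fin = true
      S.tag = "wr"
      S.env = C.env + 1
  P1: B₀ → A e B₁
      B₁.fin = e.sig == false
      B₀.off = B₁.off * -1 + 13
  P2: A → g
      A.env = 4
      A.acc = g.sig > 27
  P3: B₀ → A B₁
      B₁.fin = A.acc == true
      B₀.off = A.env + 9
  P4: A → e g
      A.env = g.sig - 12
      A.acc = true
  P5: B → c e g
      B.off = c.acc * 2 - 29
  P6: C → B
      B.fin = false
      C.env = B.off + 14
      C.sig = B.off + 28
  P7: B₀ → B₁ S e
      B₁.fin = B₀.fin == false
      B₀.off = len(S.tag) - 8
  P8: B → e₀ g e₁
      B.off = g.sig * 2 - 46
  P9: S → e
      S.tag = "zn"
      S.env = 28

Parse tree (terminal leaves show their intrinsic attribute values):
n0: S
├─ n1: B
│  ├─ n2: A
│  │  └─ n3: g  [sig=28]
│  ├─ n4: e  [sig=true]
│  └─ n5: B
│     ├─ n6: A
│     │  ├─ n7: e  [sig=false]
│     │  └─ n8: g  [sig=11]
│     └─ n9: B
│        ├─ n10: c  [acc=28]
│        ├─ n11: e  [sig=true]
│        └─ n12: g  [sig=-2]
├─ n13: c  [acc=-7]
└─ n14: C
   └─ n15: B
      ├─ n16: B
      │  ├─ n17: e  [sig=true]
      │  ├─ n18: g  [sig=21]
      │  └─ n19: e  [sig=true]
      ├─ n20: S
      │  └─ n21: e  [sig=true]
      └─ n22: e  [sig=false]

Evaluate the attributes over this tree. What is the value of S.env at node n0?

9

1. n1.fin = true  [true]
2. n3.sig = 28  [terminal]
3. n2.env = 4  [4]
4. n2.acc = true  [g.sig > 27]
5. n4.sig = true  [terminal]
6. n5.fin = false  [e.sig == false]
7. n7.sig = false  [terminal]
8. n8.sig = 11  [terminal]
9. n6.env = -1  [g.sig - 12]
10. n6.acc = true  [true]
11. n9.fin = true  [A.acc == true]
12. n10.acc = 28  [terminal]
13. n11.sig = true  [terminal]
14. n12.sig = -2  [terminal]
15. n9.off = 27  [c.acc * 2 - 29]
16. n5.off = 8  [A.env + 9]
17. n1.off = 5  [B₁.off * -1 + 13]
18. n13.acc = -7  [terminal]
19. n15.fin = false  [false]
20. n16.fin = true  [B₀.fin == false]
21. n17.sig = true  [terminal]
22. n18.sig = 21  [terminal]
23. n19.sig = true  [terminal]
24. n16.off = -4  [g.sig * 2 - 46]
25. n21.sig = true  [terminal]
26. n20.tag = "zn"  ["zn"]
27. n20.env = 28  [28]
28. n22.sig = false  [terminal]
29. n15.off = -6  [len(S.tag) - 8]
30. n14.env = 8  [B.off + 14]
31. n14.sig = 22  [B.off + 28]
32. n0.tag = "wr"  ["wr"]
33. n0.env = 9  [C.env + 1]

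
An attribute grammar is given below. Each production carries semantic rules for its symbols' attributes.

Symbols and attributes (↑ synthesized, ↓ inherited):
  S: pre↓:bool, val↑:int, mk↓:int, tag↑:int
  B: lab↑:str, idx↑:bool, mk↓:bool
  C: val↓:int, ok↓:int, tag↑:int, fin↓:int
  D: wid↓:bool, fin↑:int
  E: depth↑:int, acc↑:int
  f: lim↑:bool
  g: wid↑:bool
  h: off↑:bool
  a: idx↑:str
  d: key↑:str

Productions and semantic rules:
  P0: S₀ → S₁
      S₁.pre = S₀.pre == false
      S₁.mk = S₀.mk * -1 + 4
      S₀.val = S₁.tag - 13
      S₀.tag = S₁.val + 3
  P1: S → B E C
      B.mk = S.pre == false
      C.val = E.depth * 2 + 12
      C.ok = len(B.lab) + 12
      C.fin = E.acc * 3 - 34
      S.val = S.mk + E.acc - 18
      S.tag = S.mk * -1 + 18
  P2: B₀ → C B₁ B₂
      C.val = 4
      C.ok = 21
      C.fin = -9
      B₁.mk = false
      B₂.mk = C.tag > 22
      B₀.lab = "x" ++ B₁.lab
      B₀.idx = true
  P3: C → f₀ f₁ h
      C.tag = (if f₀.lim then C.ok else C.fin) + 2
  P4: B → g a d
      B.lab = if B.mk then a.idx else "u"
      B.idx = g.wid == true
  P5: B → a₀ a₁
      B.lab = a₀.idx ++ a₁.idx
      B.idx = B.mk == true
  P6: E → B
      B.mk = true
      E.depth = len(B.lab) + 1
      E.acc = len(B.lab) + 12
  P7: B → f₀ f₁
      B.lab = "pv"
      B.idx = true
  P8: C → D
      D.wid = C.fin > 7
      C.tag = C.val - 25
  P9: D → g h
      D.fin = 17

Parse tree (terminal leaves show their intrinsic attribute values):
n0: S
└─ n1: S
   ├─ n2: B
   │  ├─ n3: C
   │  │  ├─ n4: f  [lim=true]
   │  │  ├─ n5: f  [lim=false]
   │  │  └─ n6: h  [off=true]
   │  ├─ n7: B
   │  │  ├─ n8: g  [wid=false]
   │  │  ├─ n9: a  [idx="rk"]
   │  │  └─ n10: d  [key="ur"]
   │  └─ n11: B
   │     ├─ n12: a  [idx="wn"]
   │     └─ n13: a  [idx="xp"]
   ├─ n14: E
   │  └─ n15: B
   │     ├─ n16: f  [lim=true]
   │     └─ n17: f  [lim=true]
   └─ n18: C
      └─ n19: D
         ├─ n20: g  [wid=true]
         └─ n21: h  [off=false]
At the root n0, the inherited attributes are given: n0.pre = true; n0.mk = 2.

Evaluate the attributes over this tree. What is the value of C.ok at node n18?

1. n0.pre = true  [given at root]
2. n0.mk = 2  [given at root]
3. n1.pre = false  [S₀.pre == false]
4. n1.mk = 2  [S₀.mk * -1 + 4]
5. n2.mk = true  [S.pre == false]
6. n3.val = 4  [4]
7. n3.ok = 21  [21]
8. n3.fin = -9  [-9]
9. n4.lim = true  [terminal]
10. n5.lim = false  [terminal]
11. n6.off = true  [terminal]
12. n3.tag = 23  [(if f₀.lim then C.ok else C.fin) + 2]
13. n7.mk = false  [false]
14. n8.wid = false  [terminal]
15. n9.idx = "rk"  [terminal]
16. n10.key = "ur"  [terminal]
17. n7.lab = "u"  [if B.mk then a.idx else "u"]
18. n7.idx = false  [g.wid == true]
19. n11.mk = true  [C.tag > 22]
20. n12.idx = "wn"  [terminal]
21. n13.idx = "xp"  [terminal]
22. n11.lab = "wnxp"  [a₀.idx ++ a₁.idx]
23. n11.idx = true  [B.mk == true]
24. n2.lab = "xu"  ["x" ++ B₁.lab]
25. n2.idx = true  [true]
26. n15.mk = true  [true]
27. n16.lim = true  [terminal]
28. n17.lim = true  [terminal]
29. n15.lab = "pv"  ["pv"]
30. n15.idx = true  [true]
31. n14.depth = 3  [len(B.lab) + 1]
32. n14.acc = 14  [len(B.lab) + 12]
33. n18.val = 18  [E.depth * 2 + 12]
34. n18.ok = 14  [len(B.lab) + 12]
35. n18.fin = 8  [E.acc * 3 - 34]
36. n19.wid = true  [C.fin > 7]
37. n20.wid = true  [terminal]
38. n21.off = false  [terminal]
39. n19.fin = 17  [17]
40. n18.tag = -7  [C.val - 25]
41. n1.val = -2  [S.mk + E.acc - 18]
42. n1.tag = 16  [S.mk * -1 + 18]
43. n0.val = 3  [S₁.tag - 13]
44. n0.tag = 1  [S₁.val + 3]

14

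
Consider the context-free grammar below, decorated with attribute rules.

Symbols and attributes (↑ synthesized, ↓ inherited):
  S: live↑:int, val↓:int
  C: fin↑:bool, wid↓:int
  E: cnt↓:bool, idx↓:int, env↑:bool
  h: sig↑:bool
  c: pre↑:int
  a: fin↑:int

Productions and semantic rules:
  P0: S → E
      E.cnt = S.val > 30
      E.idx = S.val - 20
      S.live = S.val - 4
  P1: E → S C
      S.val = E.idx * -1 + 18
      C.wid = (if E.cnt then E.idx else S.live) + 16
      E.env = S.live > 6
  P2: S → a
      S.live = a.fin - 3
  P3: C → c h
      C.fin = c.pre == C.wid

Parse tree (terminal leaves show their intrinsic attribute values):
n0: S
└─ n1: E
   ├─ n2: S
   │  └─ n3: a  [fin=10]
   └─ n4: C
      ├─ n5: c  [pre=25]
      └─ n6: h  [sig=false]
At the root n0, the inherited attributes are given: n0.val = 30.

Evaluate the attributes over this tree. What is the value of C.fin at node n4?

false

1. n0.val = 30  [given at root]
2. n1.cnt = false  [S.val > 30]
3. n1.idx = 10  [S.val - 20]
4. n2.val = 8  [E.idx * -1 + 18]
5. n3.fin = 10  [terminal]
6. n2.live = 7  [a.fin - 3]
7. n4.wid = 23  [(if E.cnt then E.idx else S.live) + 16]
8. n5.pre = 25  [terminal]
9. n6.sig = false  [terminal]
10. n4.fin = false  [c.pre == C.wid]
11. n1.env = true  [S.live > 6]
12. n0.live = 26  [S.val - 4]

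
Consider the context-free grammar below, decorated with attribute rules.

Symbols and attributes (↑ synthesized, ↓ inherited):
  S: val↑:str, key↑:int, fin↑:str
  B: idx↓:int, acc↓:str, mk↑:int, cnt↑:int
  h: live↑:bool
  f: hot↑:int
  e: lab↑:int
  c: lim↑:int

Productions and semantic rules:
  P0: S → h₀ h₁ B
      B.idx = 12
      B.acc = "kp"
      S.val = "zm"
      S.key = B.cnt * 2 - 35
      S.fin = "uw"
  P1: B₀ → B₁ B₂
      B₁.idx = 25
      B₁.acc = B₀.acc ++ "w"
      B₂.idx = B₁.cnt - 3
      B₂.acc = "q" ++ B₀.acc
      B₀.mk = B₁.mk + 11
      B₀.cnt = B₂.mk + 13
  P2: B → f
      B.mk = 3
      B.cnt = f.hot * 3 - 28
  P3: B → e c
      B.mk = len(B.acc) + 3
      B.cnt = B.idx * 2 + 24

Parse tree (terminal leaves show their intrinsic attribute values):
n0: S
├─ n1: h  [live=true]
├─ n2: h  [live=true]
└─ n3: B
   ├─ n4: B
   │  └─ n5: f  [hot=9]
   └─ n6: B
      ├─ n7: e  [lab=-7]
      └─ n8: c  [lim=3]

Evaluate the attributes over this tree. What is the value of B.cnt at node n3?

19

1. n1.live = true  [terminal]
2. n2.live = true  [terminal]
3. n3.idx = 12  [12]
4. n3.acc = "kp"  ["kp"]
5. n4.idx = 25  [25]
6. n4.acc = "kpw"  [B₀.acc ++ "w"]
7. n5.hot = 9  [terminal]
8. n4.mk = 3  [3]
9. n4.cnt = -1  [f.hot * 3 - 28]
10. n6.idx = -4  [B₁.cnt - 3]
11. n6.acc = "qkp"  ["q" ++ B₀.acc]
12. n7.lab = -7  [terminal]
13. n8.lim = 3  [terminal]
14. n6.mk = 6  [len(B.acc) + 3]
15. n6.cnt = 16  [B.idx * 2 + 24]
16. n3.mk = 14  [B₁.mk + 11]
17. n3.cnt = 19  [B₂.mk + 13]
18. n0.val = "zm"  ["zm"]
19. n0.key = 3  [B.cnt * 2 - 35]
20. n0.fin = "uw"  ["uw"]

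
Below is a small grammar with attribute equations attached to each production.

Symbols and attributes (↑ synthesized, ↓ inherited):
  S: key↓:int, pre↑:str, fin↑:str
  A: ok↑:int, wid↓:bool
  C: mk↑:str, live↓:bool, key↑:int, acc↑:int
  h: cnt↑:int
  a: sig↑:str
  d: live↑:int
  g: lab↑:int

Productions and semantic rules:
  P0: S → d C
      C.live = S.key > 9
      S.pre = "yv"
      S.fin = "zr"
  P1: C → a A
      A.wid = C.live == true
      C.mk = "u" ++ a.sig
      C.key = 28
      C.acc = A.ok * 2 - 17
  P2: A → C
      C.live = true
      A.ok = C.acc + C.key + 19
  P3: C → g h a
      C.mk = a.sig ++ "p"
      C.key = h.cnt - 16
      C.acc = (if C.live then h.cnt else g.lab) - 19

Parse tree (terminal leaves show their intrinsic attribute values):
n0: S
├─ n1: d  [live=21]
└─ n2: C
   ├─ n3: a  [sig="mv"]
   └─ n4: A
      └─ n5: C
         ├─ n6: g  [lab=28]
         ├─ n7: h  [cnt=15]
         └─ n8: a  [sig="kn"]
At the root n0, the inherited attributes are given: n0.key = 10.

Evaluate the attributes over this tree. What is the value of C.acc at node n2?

1. n0.key = 10  [given at root]
2. n1.live = 21  [terminal]
3. n2.live = true  [S.key > 9]
4. n3.sig = "mv"  [terminal]
5. n4.wid = true  [C.live == true]
6. n5.live = true  [true]
7. n6.lab = 28  [terminal]
8. n7.cnt = 15  [terminal]
9. n8.sig = "kn"  [terminal]
10. n5.mk = "knp"  [a.sig ++ "p"]
11. n5.key = -1  [h.cnt - 16]
12. n5.acc = -4  [(if C.live then h.cnt else g.lab) - 19]
13. n4.ok = 14  [C.acc + C.key + 19]
14. n2.mk = "umv"  ["u" ++ a.sig]
15. n2.key = 28  [28]
16. n2.acc = 11  [A.ok * 2 - 17]
17. n0.pre = "yv"  ["yv"]
18. n0.fin = "zr"  ["zr"]

11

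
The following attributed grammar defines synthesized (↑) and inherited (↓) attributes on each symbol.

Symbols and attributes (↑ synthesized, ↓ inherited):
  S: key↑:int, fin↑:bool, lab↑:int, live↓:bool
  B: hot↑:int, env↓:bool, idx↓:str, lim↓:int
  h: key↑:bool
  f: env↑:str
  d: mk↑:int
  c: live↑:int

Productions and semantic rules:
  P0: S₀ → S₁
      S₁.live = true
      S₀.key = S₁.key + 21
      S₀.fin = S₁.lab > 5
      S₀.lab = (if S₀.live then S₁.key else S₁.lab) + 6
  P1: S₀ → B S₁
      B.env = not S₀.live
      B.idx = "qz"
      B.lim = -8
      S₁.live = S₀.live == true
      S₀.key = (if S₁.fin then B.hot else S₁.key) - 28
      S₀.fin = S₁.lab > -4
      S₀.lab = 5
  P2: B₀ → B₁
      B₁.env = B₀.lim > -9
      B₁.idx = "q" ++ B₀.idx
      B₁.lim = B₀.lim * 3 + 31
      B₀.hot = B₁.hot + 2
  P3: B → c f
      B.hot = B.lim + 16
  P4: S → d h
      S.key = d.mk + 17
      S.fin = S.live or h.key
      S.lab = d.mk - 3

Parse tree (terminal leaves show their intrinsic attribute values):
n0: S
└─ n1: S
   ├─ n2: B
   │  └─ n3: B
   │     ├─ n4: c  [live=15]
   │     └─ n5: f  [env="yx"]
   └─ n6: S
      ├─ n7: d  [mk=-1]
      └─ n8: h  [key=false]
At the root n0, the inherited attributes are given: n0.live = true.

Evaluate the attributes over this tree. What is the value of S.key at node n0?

18

1. n0.live = true  [given at root]
2. n1.live = true  [true]
3. n2.env = false  [not S₀.live]
4. n2.idx = "qz"  ["qz"]
5. n2.lim = -8  [-8]
6. n3.env = true  [B₀.lim > -9]
7. n3.idx = "qqz"  ["q" ++ B₀.idx]
8. n3.lim = 7  [B₀.lim * 3 + 31]
9. n4.live = 15  [terminal]
10. n5.env = "yx"  [terminal]
11. n3.hot = 23  [B.lim + 16]
12. n2.hot = 25  [B₁.hot + 2]
13. n6.live = true  [S₀.live == true]
14. n7.mk = -1  [terminal]
15. n8.key = false  [terminal]
16. n6.key = 16  [d.mk + 17]
17. n6.fin = true  [S.live or h.key]
18. n6.lab = -4  [d.mk - 3]
19. n1.key = -3  [(if S₁.fin then B.hot else S₁.key) - 28]
20. n1.fin = false  [S₁.lab > -4]
21. n1.lab = 5  [5]
22. n0.key = 18  [S₁.key + 21]
23. n0.fin = false  [S₁.lab > 5]
24. n0.lab = 3  [(if S₀.live then S₁.key else S₁.lab) + 6]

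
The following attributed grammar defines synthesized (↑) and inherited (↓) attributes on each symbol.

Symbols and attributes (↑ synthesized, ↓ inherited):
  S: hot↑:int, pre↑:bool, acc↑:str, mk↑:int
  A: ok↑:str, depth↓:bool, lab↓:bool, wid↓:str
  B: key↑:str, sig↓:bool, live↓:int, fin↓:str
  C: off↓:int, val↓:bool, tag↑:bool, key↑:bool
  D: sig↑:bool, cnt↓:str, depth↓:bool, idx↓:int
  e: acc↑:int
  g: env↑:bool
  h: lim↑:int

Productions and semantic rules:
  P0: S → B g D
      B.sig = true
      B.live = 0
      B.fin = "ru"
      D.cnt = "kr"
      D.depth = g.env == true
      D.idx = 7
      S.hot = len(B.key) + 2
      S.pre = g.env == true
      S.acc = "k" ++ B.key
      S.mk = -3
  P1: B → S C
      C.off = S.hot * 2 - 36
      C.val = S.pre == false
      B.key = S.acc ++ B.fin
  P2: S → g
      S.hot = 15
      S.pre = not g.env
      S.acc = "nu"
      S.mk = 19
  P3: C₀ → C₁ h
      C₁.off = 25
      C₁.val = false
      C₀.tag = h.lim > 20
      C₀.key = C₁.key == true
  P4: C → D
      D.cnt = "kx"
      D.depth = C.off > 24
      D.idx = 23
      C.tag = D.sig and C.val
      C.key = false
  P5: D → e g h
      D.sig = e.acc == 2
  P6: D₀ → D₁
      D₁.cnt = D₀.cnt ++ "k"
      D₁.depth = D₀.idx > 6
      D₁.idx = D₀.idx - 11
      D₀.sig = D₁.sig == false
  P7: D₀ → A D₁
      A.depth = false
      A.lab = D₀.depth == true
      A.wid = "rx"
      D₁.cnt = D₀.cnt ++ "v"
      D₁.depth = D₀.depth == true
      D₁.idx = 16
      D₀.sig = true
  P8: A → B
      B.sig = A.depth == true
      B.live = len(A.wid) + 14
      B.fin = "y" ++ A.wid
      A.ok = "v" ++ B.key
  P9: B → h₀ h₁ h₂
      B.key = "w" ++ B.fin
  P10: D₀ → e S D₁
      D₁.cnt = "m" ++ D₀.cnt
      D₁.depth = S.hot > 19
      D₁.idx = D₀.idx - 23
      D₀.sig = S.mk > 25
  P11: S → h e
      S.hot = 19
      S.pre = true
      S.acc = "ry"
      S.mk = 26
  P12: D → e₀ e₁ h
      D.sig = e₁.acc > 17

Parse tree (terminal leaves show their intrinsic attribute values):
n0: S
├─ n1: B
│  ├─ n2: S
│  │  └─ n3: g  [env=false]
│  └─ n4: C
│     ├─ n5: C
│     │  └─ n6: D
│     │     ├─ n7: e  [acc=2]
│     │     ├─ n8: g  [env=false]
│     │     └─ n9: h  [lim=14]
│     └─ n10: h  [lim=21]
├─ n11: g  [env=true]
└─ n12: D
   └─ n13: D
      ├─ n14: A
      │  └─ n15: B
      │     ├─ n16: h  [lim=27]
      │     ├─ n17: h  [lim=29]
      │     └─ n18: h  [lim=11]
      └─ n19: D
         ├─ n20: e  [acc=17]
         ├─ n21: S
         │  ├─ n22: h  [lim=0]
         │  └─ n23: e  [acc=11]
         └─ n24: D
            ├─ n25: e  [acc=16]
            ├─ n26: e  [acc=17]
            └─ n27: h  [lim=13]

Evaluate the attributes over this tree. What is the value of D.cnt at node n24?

"mkrkv"

1. n1.sig = true  [true]
2. n1.live = 0  [0]
3. n1.fin = "ru"  ["ru"]
4. n3.env = false  [terminal]
5. n2.hot = 15  [15]
6. n2.pre = true  [not g.env]
7. n2.acc = "nu"  ["nu"]
8. n2.mk = 19  [19]
9. n4.off = -6  [S.hot * 2 - 36]
10. n4.val = false  [S.pre == false]
11. n5.off = 25  [25]
12. n5.val = false  [false]
13. n6.cnt = "kx"  ["kx"]
14. n6.depth = true  [C.off > 24]
15. n6.idx = 23  [23]
16. n7.acc = 2  [terminal]
17. n8.env = false  [terminal]
18. n9.lim = 14  [terminal]
19. n6.sig = true  [e.acc == 2]
20. n5.tag = false  [D.sig and C.val]
21. n5.key = false  [false]
22. n10.lim = 21  [terminal]
23. n4.tag = true  [h.lim > 20]
24. n4.key = false  [C₁.key == true]
25. n1.key = "nuru"  [S.acc ++ B.fin]
26. n11.env = true  [terminal]
27. n12.cnt = "kr"  ["kr"]
28. n12.depth = true  [g.env == true]
29. n12.idx = 7  [7]
30. n13.cnt = "krk"  [D₀.cnt ++ "k"]
31. n13.depth = true  [D₀.idx > 6]
32. n13.idx = -4  [D₀.idx - 11]
33. n14.depth = false  [false]
34. n14.lab = true  [D₀.depth == true]
35. n14.wid = "rx"  ["rx"]
36. n15.sig = false  [A.depth == true]
37. n15.live = 16  [len(A.wid) + 14]
38. n15.fin = "yrx"  ["y" ++ A.wid]
39. n16.lim = 27  [terminal]
40. n17.lim = 29  [terminal]
41. n18.lim = 11  [terminal]
42. n15.key = "wyrx"  ["w" ++ B.fin]
43. n14.ok = "vwyrx"  ["v" ++ B.key]
44. n19.cnt = "krkv"  [D₀.cnt ++ "v"]
45. n19.depth = true  [D₀.depth == true]
46. n19.idx = 16  [16]
47. n20.acc = 17  [terminal]
48. n22.lim = 0  [terminal]
49. n23.acc = 11  [terminal]
50. n21.hot = 19  [19]
51. n21.pre = true  [true]
52. n21.acc = "ry"  ["ry"]
53. n21.mk = 26  [26]
54. n24.cnt = "mkrkv"  ["m" ++ D₀.cnt]
55. n24.depth = false  [S.hot > 19]
56. n24.idx = -7  [D₀.idx - 23]
57. n25.acc = 16  [terminal]
58. n26.acc = 17  [terminal]
59. n27.lim = 13  [terminal]
60. n24.sig = false  [e₁.acc > 17]
61. n19.sig = true  [S.mk > 25]
62. n13.sig = true  [true]
63. n12.sig = false  [D₁.sig == false]
64. n0.hot = 6  [len(B.key) + 2]
65. n0.pre = true  [g.env == true]
66. n0.acc = "knuru"  ["k" ++ B.key]
67. n0.mk = -3  [-3]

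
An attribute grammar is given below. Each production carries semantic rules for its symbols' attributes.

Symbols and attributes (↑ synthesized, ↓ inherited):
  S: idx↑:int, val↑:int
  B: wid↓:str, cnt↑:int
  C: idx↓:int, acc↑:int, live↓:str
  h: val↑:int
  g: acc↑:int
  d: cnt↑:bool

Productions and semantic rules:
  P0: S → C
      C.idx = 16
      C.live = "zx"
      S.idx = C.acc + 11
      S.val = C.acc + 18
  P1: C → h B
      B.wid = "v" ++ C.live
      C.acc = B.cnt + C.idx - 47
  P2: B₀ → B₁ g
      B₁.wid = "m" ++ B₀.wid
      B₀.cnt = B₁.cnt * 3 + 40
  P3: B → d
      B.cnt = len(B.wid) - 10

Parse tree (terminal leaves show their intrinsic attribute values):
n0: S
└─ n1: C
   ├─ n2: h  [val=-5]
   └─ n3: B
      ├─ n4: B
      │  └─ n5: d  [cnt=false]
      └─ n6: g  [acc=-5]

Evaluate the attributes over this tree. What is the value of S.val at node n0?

1. n1.idx = 16  [16]
2. n1.live = "zx"  ["zx"]
3. n2.val = -5  [terminal]
4. n3.wid = "vzx"  ["v" ++ C.live]
5. n4.wid = "mvzx"  ["m" ++ B₀.wid]
6. n5.cnt = false  [terminal]
7. n4.cnt = -6  [len(B.wid) - 10]
8. n6.acc = -5  [terminal]
9. n3.cnt = 22  [B₁.cnt * 3 + 40]
10. n1.acc = -9  [B.cnt + C.idx - 47]
11. n0.idx = 2  [C.acc + 11]
12. n0.val = 9  [C.acc + 18]

9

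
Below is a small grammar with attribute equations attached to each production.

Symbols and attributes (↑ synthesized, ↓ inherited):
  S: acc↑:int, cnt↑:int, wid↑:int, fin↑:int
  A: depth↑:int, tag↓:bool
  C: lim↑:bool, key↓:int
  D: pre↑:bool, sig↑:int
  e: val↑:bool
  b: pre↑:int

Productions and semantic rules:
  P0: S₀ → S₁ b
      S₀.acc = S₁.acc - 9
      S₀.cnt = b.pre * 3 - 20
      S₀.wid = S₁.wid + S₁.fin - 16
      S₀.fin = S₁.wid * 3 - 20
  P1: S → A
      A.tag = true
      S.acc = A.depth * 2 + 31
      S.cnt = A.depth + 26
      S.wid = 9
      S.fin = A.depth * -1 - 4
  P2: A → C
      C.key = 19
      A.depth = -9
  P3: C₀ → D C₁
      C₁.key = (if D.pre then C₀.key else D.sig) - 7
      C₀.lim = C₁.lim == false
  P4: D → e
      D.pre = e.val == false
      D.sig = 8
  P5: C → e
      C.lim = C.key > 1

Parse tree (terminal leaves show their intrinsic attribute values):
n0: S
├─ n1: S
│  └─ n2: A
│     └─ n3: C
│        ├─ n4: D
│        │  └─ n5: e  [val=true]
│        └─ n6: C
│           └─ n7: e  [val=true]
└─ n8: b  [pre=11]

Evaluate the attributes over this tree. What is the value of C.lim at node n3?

true

1. n2.tag = true  [true]
2. n3.key = 19  [19]
3. n5.val = true  [terminal]
4. n4.pre = false  [e.val == false]
5. n4.sig = 8  [8]
6. n6.key = 1  [(if D.pre then C₀.key else D.sig) - 7]
7. n7.val = true  [terminal]
8. n6.lim = false  [C.key > 1]
9. n3.lim = true  [C₁.lim == false]
10. n2.depth = -9  [-9]
11. n1.acc = 13  [A.depth * 2 + 31]
12. n1.cnt = 17  [A.depth + 26]
13. n1.wid = 9  [9]
14. n1.fin = 5  [A.depth * -1 - 4]
15. n8.pre = 11  [terminal]
16. n0.acc = 4  [S₁.acc - 9]
17. n0.cnt = 13  [b.pre * 3 - 20]
18. n0.wid = -2  [S₁.wid + S₁.fin - 16]
19. n0.fin = 7  [S₁.wid * 3 - 20]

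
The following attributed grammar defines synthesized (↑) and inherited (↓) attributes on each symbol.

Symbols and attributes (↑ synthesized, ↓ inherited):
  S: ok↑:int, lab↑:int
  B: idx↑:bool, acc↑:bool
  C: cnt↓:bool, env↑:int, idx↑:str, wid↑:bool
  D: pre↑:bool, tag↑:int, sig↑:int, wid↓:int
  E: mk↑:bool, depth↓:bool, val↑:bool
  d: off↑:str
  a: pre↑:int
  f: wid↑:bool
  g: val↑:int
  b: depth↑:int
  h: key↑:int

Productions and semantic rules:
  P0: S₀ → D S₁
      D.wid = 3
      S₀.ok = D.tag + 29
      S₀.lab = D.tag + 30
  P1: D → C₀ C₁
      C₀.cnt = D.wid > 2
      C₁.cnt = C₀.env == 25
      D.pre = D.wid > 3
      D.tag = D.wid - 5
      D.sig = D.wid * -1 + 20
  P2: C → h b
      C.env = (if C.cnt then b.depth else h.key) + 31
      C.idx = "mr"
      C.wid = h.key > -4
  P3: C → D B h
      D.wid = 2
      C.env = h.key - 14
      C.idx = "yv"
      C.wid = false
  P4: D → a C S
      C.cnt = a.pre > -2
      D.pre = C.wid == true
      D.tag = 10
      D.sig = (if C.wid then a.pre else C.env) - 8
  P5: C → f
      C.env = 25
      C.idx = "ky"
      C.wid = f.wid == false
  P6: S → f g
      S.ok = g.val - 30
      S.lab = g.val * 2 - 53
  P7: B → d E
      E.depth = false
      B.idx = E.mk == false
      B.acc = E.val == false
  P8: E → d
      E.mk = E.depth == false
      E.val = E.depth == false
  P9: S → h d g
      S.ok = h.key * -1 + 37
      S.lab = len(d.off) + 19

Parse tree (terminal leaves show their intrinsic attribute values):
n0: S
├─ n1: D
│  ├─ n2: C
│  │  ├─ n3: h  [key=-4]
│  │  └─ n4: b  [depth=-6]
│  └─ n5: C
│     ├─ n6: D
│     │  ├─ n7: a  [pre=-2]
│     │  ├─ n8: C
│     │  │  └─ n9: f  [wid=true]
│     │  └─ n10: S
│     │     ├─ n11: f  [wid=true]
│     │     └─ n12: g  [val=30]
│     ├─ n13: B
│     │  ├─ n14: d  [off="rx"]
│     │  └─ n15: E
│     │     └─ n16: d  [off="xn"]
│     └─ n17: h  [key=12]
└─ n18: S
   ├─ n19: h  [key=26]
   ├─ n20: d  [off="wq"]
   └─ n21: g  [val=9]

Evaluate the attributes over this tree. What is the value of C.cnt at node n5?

1. n1.wid = 3  [3]
2. n2.cnt = true  [D.wid > 2]
3. n3.key = -4  [terminal]
4. n4.depth = -6  [terminal]
5. n2.env = 25  [(if C.cnt then b.depth else h.key) + 31]
6. n2.idx = "mr"  ["mr"]
7. n2.wid = false  [h.key > -4]
8. n5.cnt = true  [C₀.env == 25]
9. n6.wid = 2  [2]
10. n7.pre = -2  [terminal]
11. n8.cnt = false  [a.pre > -2]
12. n9.wid = true  [terminal]
13. n8.env = 25  [25]
14. n8.idx = "ky"  ["ky"]
15. n8.wid = false  [f.wid == false]
16. n11.wid = true  [terminal]
17. n12.val = 30  [terminal]
18. n10.ok = 0  [g.val - 30]
19. n10.lab = 7  [g.val * 2 - 53]
20. n6.pre = false  [C.wid == true]
21. n6.tag = 10  [10]
22. n6.sig = 17  [(if C.wid then a.pre else C.env) - 8]
23. n14.off = "rx"  [terminal]
24. n15.depth = false  [false]
25. n16.off = "xn"  [terminal]
26. n15.mk = true  [E.depth == false]
27. n15.val = true  [E.depth == false]
28. n13.idx = false  [E.mk == false]
29. n13.acc = false  [E.val == false]
30. n17.key = 12  [terminal]
31. n5.env = -2  [h.key - 14]
32. n5.idx = "yv"  ["yv"]
33. n5.wid = false  [false]
34. n1.pre = false  [D.wid > 3]
35. n1.tag = -2  [D.wid - 5]
36. n1.sig = 17  [D.wid * -1 + 20]
37. n19.key = 26  [terminal]
38. n20.off = "wq"  [terminal]
39. n21.val = 9  [terminal]
40. n18.ok = 11  [h.key * -1 + 37]
41. n18.lab = 21  [len(d.off) + 19]
42. n0.ok = 27  [D.tag + 29]
43. n0.lab = 28  [D.tag + 30]

true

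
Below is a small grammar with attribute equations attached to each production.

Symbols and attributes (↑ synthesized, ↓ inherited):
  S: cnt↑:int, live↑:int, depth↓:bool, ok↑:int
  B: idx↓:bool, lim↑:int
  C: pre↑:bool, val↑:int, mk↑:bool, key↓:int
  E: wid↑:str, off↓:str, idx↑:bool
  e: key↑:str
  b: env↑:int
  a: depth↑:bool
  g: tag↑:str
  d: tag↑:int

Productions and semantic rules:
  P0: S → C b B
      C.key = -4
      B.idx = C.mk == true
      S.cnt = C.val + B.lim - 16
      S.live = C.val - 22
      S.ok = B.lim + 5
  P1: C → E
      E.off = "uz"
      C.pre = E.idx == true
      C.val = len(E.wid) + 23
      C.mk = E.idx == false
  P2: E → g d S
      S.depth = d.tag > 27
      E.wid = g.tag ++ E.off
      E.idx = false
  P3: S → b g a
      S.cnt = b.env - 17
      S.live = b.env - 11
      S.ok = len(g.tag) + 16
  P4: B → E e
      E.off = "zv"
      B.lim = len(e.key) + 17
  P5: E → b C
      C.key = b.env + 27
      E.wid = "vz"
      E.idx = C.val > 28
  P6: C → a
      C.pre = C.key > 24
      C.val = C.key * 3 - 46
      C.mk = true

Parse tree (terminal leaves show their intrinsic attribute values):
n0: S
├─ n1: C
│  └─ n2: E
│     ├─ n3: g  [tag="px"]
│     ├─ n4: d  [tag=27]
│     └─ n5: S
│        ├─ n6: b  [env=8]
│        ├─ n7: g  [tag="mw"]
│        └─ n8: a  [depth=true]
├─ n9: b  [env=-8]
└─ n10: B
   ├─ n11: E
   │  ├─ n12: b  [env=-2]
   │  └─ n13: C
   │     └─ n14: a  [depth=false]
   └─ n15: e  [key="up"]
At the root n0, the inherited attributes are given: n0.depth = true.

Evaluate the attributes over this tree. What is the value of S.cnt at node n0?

1. n0.depth = true  [given at root]
2. n1.key = -4  [-4]
3. n2.off = "uz"  ["uz"]
4. n3.tag = "px"  [terminal]
5. n4.tag = 27  [terminal]
6. n5.depth = false  [d.tag > 27]
7. n6.env = 8  [terminal]
8. n7.tag = "mw"  [terminal]
9. n8.depth = true  [terminal]
10. n5.cnt = -9  [b.env - 17]
11. n5.live = -3  [b.env - 11]
12. n5.ok = 18  [len(g.tag) + 16]
13. n2.wid = "pxuz"  [g.tag ++ E.off]
14. n2.idx = false  [false]
15. n1.pre = false  [E.idx == true]
16. n1.val = 27  [len(E.wid) + 23]
17. n1.mk = true  [E.idx == false]
18. n9.env = -8  [terminal]
19. n10.idx = true  [C.mk == true]
20. n11.off = "zv"  ["zv"]
21. n12.env = -2  [terminal]
22. n13.key = 25  [b.env + 27]
23. n14.depth = false  [terminal]
24. n13.pre = true  [C.key > 24]
25. n13.val = 29  [C.key * 3 - 46]
26. n13.mk = true  [true]
27. n11.wid = "vz"  ["vz"]
28. n11.idx = true  [C.val > 28]
29. n15.key = "up"  [terminal]
30. n10.lim = 19  [len(e.key) + 17]
31. n0.cnt = 30  [C.val + B.lim - 16]
32. n0.live = 5  [C.val - 22]
33. n0.ok = 24  [B.lim + 5]

30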